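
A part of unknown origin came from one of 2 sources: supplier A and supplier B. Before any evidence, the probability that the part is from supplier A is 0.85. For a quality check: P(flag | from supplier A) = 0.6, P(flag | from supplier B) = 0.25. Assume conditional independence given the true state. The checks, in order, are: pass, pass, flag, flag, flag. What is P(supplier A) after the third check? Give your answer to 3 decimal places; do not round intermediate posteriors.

0.795

After 'pass': P(supplier A) = 0.4·0.8500 / (0.4·0.8500 + 0.75·0.1500) ≈ 0.7514
After 'pass': P(supplier A) = 0.4·0.7514 / (0.4·0.7514 + 0.75·0.2486) ≈ 0.6171
After 'flag': P(supplier A) = 0.6·0.6171 / (0.6·0.6171 + 0.25·0.3829) ≈ 0.7946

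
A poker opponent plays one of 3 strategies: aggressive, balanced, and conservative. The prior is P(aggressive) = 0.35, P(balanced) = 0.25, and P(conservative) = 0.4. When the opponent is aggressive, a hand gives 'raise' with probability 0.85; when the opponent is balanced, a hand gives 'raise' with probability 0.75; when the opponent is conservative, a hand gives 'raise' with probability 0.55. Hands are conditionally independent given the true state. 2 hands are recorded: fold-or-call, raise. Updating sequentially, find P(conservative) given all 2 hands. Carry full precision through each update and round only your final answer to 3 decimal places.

0.520

After 'fold-or-call': normaliser = 0.15·0.3500 + 0.25·0.2500 + 0.45·0.4000; P(aggressive) ≈ 0.1780, P(balanced) ≈ 0.2119, P(conservative) ≈ 0.6102
After 'raise': normaliser = 0.85·0.1780 + 0.75·0.2119 + 0.55·0.6102; P(aggressive) ≈ 0.2343, P(balanced) ≈ 0.2461, P(conservative) ≈ 0.5197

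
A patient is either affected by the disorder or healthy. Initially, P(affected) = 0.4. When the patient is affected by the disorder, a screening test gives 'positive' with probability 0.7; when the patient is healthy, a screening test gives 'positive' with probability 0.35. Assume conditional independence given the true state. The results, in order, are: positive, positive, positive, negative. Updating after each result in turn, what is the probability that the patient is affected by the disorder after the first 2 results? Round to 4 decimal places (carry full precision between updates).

Apply Bayes' rule sequentially, carrying P(affected) forward.
After 'positive': P(affected) = 0.7·0.4000 / (0.7·0.4000 + 0.35·0.6000) ≈ 0.5714
After 'positive': P(affected) = 0.7·0.5714 / (0.7·0.5714 + 0.35·0.4286) ≈ 0.7273

0.7273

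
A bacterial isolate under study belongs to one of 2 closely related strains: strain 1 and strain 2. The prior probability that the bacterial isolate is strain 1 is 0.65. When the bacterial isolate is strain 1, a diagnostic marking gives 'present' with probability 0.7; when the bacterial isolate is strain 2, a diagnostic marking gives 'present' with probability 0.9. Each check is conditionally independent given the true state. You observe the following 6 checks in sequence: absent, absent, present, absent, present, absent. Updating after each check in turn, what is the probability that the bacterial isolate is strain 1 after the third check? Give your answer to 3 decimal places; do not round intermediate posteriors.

0.929

Apply Bayes' rule sequentially, carrying P(strain 1) forward.
After 'absent': P(strain 1) = 0.3·0.6500 / (0.3·0.6500 + 0.1·0.3500) ≈ 0.8478
After 'absent': P(strain 1) = 0.3·0.8478 / (0.3·0.8478 + 0.1·0.1522) ≈ 0.9435
After 'present': P(strain 1) = 0.7·0.9435 / (0.7·0.9435 + 0.9·0.0565) ≈ 0.9286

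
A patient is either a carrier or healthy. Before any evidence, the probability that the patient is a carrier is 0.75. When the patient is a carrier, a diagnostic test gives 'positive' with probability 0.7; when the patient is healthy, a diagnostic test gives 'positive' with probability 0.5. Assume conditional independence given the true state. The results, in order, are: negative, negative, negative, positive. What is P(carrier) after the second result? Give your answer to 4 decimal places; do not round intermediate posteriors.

0.5192

Apply Bayes' rule sequentially, carrying P(carrier) forward.
After 'negative': P(carrier) = 0.3·0.7500 / (0.3·0.7500 + 0.5·0.2500) ≈ 0.6429
After 'negative': P(carrier) = 0.3·0.6429 / (0.3·0.6429 + 0.5·0.3571) ≈ 0.5192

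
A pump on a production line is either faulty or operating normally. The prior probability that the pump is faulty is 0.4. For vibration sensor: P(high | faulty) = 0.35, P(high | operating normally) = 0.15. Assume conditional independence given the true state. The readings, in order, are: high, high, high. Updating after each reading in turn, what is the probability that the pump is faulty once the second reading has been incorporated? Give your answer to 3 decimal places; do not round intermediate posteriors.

After 'high': P(faulty) = 0.35·0.4000 / (0.35·0.4000 + 0.15·0.6000) ≈ 0.6087
After 'high': P(faulty) = 0.35·0.6087 / (0.35·0.6087 + 0.15·0.3913) ≈ 0.7840

0.784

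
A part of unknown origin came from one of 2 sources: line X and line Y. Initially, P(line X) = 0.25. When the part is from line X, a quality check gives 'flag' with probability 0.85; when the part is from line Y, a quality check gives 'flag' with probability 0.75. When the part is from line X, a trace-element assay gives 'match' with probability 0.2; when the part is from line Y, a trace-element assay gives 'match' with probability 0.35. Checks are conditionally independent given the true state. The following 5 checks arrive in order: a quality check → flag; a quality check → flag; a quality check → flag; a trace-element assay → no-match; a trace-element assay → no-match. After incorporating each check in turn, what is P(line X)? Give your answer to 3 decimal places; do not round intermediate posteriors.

0.424

After a quality check='flag': P(line X) = 0.85·0.2500 / (0.85·0.2500 + 0.75·0.7500) ≈ 0.2742
After a quality check='flag': P(line X) = 0.85·0.2742 / (0.85·0.2742 + 0.75·0.7258) ≈ 0.2998
After a quality check='flag': P(line X) = 0.85·0.2998 / (0.85·0.2998 + 0.75·0.7002) ≈ 0.3267
After a trace-element assay='no-match': P(line X) = 0.8·0.3267 / (0.8·0.3267 + 0.65·0.6733) ≈ 0.3739
After a trace-element assay='no-match': P(line X) = 0.8·0.3739 / (0.8·0.3739 + 0.65·0.6261) ≈ 0.4236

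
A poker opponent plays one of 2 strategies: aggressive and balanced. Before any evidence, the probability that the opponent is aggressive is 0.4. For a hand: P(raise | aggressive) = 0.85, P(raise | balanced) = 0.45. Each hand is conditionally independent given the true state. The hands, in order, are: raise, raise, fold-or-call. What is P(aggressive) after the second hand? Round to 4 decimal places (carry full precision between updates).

After 'raise': P(aggressive) = 0.85·0.4000 / (0.85·0.4000 + 0.45·0.6000) ≈ 0.5574
After 'raise': P(aggressive) = 0.85·0.5574 / (0.85·0.5574 + 0.45·0.4426) ≈ 0.7040

0.7040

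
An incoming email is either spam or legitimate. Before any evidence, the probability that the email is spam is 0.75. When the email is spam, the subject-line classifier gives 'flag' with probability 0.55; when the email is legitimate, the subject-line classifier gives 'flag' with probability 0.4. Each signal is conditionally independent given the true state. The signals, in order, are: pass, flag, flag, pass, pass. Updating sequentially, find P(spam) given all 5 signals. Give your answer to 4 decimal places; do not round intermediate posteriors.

0.7053

After 'pass': P(spam) = 0.45·0.7500 / (0.45·0.7500 + 0.6·0.2500) ≈ 0.6923
After 'flag': P(spam) = 0.55·0.6923 / (0.55·0.6923 + 0.4·0.3077) ≈ 0.7557
After 'flag': P(spam) = 0.55·0.7557 / (0.55·0.7557 + 0.4·0.2443) ≈ 0.8097
After 'pass': P(spam) = 0.45·0.8097 / (0.45·0.8097 + 0.6·0.1903) ≈ 0.7614
After 'pass': P(spam) = 0.45·0.7614 / (0.45·0.7614 + 0.6·0.2386) ≈ 0.7053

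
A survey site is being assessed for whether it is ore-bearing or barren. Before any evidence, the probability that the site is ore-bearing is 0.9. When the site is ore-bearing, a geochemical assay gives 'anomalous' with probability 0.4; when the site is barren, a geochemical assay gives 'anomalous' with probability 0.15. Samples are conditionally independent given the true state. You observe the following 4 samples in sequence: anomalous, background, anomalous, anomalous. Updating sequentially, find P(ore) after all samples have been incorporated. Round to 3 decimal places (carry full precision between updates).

0.992

After 'anomalous': P(ore) = 0.4·0.9000 / (0.4·0.9000 + 0.15·0.1000) ≈ 0.9600
After 'background': P(ore) = 0.6·0.9600 / (0.6·0.9600 + 0.85·0.0400) ≈ 0.9443
After 'anomalous': P(ore) = 0.4·0.9443 / (0.4·0.9443 + 0.15·0.0557) ≈ 0.9783
After 'anomalous': P(ore) = 0.4·0.9783 / (0.4·0.9783 + 0.15·0.0217) ≈ 0.9918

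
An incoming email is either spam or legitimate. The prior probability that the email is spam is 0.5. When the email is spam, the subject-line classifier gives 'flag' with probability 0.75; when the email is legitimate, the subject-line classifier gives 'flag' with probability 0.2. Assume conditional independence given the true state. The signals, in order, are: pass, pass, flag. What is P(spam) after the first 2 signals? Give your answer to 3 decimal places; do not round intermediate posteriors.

After 'pass': P(spam) = 0.25·0.5000 / (0.25·0.5000 + 0.8·0.5000) ≈ 0.2381
After 'pass': P(spam) = 0.25·0.2381 / (0.25·0.2381 + 0.8·0.7619) ≈ 0.0890

0.089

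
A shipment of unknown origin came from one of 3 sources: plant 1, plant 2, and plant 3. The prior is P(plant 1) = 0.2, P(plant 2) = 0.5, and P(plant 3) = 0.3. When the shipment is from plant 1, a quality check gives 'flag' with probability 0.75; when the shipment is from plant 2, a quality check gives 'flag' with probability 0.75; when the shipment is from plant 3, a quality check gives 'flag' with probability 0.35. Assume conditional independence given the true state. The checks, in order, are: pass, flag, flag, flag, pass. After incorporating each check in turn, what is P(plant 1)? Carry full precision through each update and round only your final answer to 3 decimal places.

Each posterior becomes the prior for the next update.
After 'pass': normaliser = 0.25·0.2000 + 0.25·0.5000 + 0.65·0.3000; P(plant 1) ≈ 0.1351, P(plant 2) ≈ 0.3378, P(plant 3) ≈ 0.5270
After 'flag': normaliser = 0.75·0.1351 + 0.75·0.3378 + 0.35·0.5270; P(plant 1) ≈ 0.1880, P(plant 2) ≈ 0.4699, P(plant 3) ≈ 0.3421
After 'flag': normaliser = 0.75·0.1880 + 0.75·0.4699 + 0.35·0.3421; P(plant 1) ≈ 0.2299, P(plant 2) ≈ 0.5748, P(plant 3) ≈ 0.1953
After 'flag': normaliser = 0.75·0.2299 + 0.75·0.5748 + 0.35·0.1953; P(plant 1) ≈ 0.2567, P(plant 2) ≈ 0.6416, P(plant 3) ≈ 0.1017
After 'pass': normaliser = 0.25·0.2567 + 0.25·0.6416 + 0.65·0.1017; P(plant 1) ≈ 0.2207, P(plant 2) ≈ 0.5518, P(plant 3) ≈ 0.2275

0.221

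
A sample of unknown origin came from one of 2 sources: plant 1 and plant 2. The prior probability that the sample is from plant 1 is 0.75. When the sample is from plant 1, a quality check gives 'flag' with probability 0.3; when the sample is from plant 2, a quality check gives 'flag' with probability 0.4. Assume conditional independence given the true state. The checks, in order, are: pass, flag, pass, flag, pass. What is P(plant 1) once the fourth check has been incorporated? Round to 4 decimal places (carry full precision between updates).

0.6967

Apply Bayes' rule sequentially, carrying P(plant 1) forward.
After 'pass': P(plant 1) = 0.7·0.7500 / (0.7·0.7500 + 0.6·0.2500) ≈ 0.7778
After 'flag': P(plant 1) = 0.3·0.7778 / (0.3·0.7778 + 0.4·0.2222) ≈ 0.7241
After 'pass': P(plant 1) = 0.7·0.7241 / (0.7·0.7241 + 0.6·0.2759) ≈ 0.7538
After 'flag': P(plant 1) = 0.3·0.7538 / (0.3·0.7538 + 0.4·0.2462) ≈ 0.6967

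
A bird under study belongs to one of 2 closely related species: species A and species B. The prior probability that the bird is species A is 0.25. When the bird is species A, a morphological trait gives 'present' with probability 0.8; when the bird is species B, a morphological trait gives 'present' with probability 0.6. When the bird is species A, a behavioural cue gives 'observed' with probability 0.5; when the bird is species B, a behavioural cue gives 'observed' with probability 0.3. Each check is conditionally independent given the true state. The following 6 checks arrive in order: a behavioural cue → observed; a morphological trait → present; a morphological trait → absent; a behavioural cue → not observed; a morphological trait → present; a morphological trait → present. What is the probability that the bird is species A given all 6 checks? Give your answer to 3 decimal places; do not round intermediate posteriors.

0.320

After a behavioural cue='observed': P(species A) = 0.5·0.2500 / (0.5·0.2500 + 0.3·0.7500) ≈ 0.3571
After a morphological trait='present': P(species A) = 0.8·0.3571 / (0.8·0.3571 + 0.6·0.6429) ≈ 0.4255
After a morphological trait='absent': P(species A) = 0.2·0.4255 / (0.2·0.4255 + 0.4·0.5745) ≈ 0.2703
After a behavioural cue='not observed': P(species A) = 0.5·0.2703 / (0.5·0.2703 + 0.7·0.7297) ≈ 0.2092
After a morphological trait='present': P(species A) = 0.8·0.2092 / (0.8·0.2092 + 0.6·0.7908) ≈ 0.2608
After a morphological trait='present': P(species A) = 0.8·0.2608 / (0.8·0.2608 + 0.6·0.7392) ≈ 0.3199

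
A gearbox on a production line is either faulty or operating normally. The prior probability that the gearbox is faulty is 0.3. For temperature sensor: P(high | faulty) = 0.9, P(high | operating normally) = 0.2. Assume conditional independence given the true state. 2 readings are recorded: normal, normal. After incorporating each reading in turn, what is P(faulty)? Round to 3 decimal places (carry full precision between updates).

After 'normal': P(faulty) = 0.1·0.3000 / (0.1·0.3000 + 0.8·0.7000) ≈ 0.0508
After 'normal': P(faulty) = 0.1·0.0508 / (0.1·0.0508 + 0.8·0.9492) ≈ 0.0067

0.007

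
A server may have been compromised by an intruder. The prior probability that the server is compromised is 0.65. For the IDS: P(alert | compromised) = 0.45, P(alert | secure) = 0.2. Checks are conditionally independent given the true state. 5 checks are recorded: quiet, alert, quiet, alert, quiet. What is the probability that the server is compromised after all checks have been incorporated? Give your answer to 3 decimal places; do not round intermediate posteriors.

0.753

After 'quiet': P(compromised) = 0.55·0.6500 / (0.55·0.6500 + 0.8·0.3500) ≈ 0.5608
After 'alert': P(compromised) = 0.45·0.5608 / (0.45·0.5608 + 0.2·0.4392) ≈ 0.7418
After 'quiet': P(compromised) = 0.55·0.7418 / (0.55·0.7418 + 0.8·0.2582) ≈ 0.6639
After 'alert': P(compromised) = 0.45·0.6639 / (0.45·0.6639 + 0.2·0.3361) ≈ 0.8163
After 'quiet': P(compromised) = 0.55·0.8163 / (0.55·0.8163 + 0.8·0.1837) ≈ 0.7534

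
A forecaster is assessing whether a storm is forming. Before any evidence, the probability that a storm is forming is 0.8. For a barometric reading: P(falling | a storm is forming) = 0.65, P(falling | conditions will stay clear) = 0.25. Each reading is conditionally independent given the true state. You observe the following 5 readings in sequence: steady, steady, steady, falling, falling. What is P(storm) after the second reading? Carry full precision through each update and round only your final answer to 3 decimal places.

0.466

Apply Bayes' rule sequentially, carrying P(storm) forward.
After 'steady': P(storm) = 0.35·0.8000 / (0.35·0.8000 + 0.75·0.2000) ≈ 0.6512
After 'steady': P(storm) = 0.35·0.6512 / (0.35·0.6512 + 0.75·0.3488) ≈ 0.4656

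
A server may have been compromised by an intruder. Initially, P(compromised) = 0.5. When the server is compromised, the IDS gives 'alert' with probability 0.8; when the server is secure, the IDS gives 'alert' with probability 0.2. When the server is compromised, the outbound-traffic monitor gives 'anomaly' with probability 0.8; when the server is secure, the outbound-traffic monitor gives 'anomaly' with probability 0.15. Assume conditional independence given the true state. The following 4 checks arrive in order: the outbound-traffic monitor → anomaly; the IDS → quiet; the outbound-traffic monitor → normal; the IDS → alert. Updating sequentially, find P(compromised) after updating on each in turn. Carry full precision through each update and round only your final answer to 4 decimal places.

Each posterior becomes the prior for the next update.
After the outbound-traffic monitor='anomaly': P(compromised) = 0.8·0.5000 / (0.8·0.5000 + 0.15·0.5000) ≈ 0.8421
After the IDS='quiet': P(compromised) = 0.2·0.8421 / (0.2·0.8421 + 0.8·0.1579) ≈ 0.5714
After the outbound-traffic monitor='normal': P(compromised) = 0.2·0.5714 / (0.2·0.5714 + 0.85·0.4286) ≈ 0.2388
After the IDS='alert': P(compromised) = 0.8·0.2388 / (0.8·0.2388 + 0.2·0.7612) ≈ 0.5565

0.5565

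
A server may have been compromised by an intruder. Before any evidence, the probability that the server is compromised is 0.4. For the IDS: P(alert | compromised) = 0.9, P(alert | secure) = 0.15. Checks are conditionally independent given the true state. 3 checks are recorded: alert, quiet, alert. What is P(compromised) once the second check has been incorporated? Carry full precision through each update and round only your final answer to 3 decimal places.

After 'alert': P(compromised) = 0.9·0.4000 / (0.9·0.4000 + 0.15·0.6000) ≈ 0.8000
After 'quiet': P(compromised) = 0.1·0.8000 / (0.1·0.8000 + 0.85·0.2000) ≈ 0.3200

0.320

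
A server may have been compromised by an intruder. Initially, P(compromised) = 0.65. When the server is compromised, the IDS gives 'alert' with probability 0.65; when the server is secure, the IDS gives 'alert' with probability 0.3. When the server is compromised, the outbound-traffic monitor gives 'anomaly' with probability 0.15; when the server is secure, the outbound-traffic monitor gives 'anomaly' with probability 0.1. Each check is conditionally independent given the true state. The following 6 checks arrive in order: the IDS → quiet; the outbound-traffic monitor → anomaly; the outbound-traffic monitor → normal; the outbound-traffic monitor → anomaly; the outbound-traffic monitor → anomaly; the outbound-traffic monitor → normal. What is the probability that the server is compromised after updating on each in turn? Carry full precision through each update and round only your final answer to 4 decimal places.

After the IDS='quiet': P(compromised) = 0.35·0.6500 / (0.35·0.6500 + 0.7·0.3500) ≈ 0.4815
After the outbound-traffic monitor='anomaly': P(compromised) = 0.15·0.4815 / (0.15·0.4815 + 0.1·0.5185) ≈ 0.5821
After the outbound-traffic monitor='normal': P(compromised) = 0.85·0.5821 / (0.85·0.5821 + 0.9·0.4179) ≈ 0.5681
After the outbound-traffic monitor='anomaly': P(compromised) = 0.15·0.5681 / (0.15·0.5681 + 0.1·0.4319) ≈ 0.6637
After the outbound-traffic monitor='anomaly': P(compromised) = 0.15·0.6637 / (0.15·0.6637 + 0.1·0.3363) ≈ 0.7475
After the outbound-traffic monitor='normal': P(compromised) = 0.85·0.7475 / (0.85·0.7475 + 0.9·0.2525) ≈ 0.7365

0.7365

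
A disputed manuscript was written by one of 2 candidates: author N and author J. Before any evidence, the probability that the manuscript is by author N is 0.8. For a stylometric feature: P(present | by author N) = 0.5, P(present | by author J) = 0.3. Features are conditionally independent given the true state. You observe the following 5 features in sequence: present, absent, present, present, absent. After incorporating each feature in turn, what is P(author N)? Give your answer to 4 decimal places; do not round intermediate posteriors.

Each posterior becomes the prior for the next update.
After 'present': P(author N) = 0.5·0.8000 / (0.5·0.8000 + 0.3·0.2000) ≈ 0.8696
After 'absent': P(author N) = 0.5·0.8696 / (0.5·0.8696 + 0.7·0.1304) ≈ 0.8264
After 'present': P(author N) = 0.5·0.8264 / (0.5·0.8264 + 0.3·0.1736) ≈ 0.8881
After 'present': P(author N) = 0.5·0.8881 / (0.5·0.8881 + 0.3·0.1119) ≈ 0.9297
After 'absent': P(author N) = 0.5·0.9297 / (0.5·0.9297 + 0.7·0.0703) ≈ 0.9043

0.9043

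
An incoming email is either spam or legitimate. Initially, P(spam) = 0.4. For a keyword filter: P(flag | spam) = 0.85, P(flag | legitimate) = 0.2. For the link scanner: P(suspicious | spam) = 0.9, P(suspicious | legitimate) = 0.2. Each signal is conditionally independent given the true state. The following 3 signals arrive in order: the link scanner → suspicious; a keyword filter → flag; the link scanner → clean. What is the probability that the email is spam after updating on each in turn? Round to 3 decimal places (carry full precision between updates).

0.614

After the link scanner='suspicious': P(spam) = 0.9·0.4000 / (0.9·0.4000 + 0.2·0.6000) ≈ 0.7500
After a keyword filter='flag': P(spam) = 0.85·0.7500 / (0.85·0.7500 + 0.2·0.2500) ≈ 0.9273
After the link scanner='clean': P(spam) = 0.1·0.9273 / (0.1·0.9273 + 0.8·0.0727) ≈ 0.6145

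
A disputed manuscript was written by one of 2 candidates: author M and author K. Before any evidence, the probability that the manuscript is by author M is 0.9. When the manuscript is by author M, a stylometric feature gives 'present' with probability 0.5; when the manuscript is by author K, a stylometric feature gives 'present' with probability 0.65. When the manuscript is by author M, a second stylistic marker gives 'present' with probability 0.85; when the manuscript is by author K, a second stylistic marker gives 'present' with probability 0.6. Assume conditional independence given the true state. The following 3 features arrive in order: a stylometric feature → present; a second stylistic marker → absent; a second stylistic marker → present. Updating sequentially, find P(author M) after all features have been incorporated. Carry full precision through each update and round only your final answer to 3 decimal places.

0.786

After a stylometric feature='present': P(author M) = 0.5·0.9000 / (0.5·0.9000 + 0.65·0.1000) ≈ 0.8738
After a second stylistic marker='absent': P(author M) = 0.15·0.8738 / (0.15·0.8738 + 0.4·0.1262) ≈ 0.7219
After a second stylistic marker='present': P(author M) = 0.85·0.7219 / (0.85·0.7219 + 0.6·0.2781) ≈ 0.7862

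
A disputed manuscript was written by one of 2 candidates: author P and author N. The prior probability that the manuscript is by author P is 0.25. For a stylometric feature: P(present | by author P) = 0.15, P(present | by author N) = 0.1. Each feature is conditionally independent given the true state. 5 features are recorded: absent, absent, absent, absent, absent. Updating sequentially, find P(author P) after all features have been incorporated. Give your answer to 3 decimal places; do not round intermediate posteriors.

After 'absent': P(author P) = 0.85·0.2500 / (0.85·0.2500 + 0.9·0.7500) ≈ 0.2394
After 'absent': P(author P) = 0.85·0.2394 / (0.85·0.2394 + 0.9·0.7606) ≈ 0.2292
After 'absent': P(author P) = 0.85·0.2292 / (0.85·0.2292 + 0.9·0.7708) ≈ 0.2192
After 'absent': P(author P) = 0.85·0.2192 / (0.85·0.2192 + 0.9·0.7808) ≈ 0.2096
After 'absent': P(author P) = 0.85·0.2096 / (0.85·0.2096 + 0.9·0.7904) ≈ 0.2003

0.200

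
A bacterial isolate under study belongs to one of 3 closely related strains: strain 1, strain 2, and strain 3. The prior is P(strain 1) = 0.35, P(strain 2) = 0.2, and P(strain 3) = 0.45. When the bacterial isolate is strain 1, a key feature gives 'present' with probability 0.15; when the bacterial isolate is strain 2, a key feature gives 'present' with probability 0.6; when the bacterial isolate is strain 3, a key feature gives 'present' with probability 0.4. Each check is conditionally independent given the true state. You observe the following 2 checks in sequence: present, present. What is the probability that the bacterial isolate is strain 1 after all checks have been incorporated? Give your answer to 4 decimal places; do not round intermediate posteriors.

After 'present': normaliser = 0.15·0.3500 + 0.6·0.2000 + 0.4·0.4500; P(strain 1) ≈ 0.1489, P(strain 2) ≈ 0.3404, P(strain 3) ≈ 0.5106
After 'present': normaliser = 0.15·0.1489 + 0.6·0.3404 + 0.4·0.5106; P(strain 1) ≈ 0.0519, P(strain 2) ≈ 0.4741, P(strain 3) ≈ 0.4741

0.0519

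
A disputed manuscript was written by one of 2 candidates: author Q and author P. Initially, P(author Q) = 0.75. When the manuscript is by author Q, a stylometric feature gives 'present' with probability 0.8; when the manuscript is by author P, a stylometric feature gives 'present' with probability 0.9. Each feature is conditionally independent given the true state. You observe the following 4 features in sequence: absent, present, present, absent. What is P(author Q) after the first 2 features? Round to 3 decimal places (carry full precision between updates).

Apply Bayes' rule sequentially, carrying P(author Q) forward.
After 'absent': P(author Q) = 0.2·0.7500 / (0.2·0.7500 + 0.1·0.2500) ≈ 0.8571
After 'present': P(author Q) = 0.8·0.8571 / (0.8·0.8571 + 0.9·0.1429) ≈ 0.8421

0.842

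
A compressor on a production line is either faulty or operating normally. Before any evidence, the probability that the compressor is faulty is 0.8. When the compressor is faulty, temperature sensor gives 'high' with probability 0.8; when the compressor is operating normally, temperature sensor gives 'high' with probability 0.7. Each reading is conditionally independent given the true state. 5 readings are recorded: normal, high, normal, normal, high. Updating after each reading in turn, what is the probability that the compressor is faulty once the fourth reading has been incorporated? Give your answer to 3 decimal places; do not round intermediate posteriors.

Each posterior becomes the prior for the next update.
After 'normal': P(faulty) = 0.2·0.8000 / (0.2·0.8000 + 0.3·0.2000) ≈ 0.7273
After 'high': P(faulty) = 0.8·0.7273 / (0.8·0.7273 + 0.7·0.2727) ≈ 0.7529
After 'normal': P(faulty) = 0.2·0.7529 / (0.2·0.7529 + 0.3·0.2471) ≈ 0.6702
After 'normal': P(faulty) = 0.2·0.6702 / (0.2·0.6702 + 0.3·0.3298) ≈ 0.5753

0.575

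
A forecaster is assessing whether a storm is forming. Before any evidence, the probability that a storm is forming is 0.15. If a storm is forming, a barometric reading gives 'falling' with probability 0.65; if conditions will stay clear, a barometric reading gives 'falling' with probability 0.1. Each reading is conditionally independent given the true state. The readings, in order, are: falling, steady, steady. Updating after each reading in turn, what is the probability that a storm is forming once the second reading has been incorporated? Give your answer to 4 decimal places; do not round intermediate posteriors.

After 'falling': P(storm) = 0.65·0.1500 / (0.65·0.1500 + 0.1·0.8500) ≈ 0.5342
After 'steady': P(storm) = 0.35·0.5342 / (0.35·0.5342 + 0.9·0.4658) ≈ 0.3085

0.3085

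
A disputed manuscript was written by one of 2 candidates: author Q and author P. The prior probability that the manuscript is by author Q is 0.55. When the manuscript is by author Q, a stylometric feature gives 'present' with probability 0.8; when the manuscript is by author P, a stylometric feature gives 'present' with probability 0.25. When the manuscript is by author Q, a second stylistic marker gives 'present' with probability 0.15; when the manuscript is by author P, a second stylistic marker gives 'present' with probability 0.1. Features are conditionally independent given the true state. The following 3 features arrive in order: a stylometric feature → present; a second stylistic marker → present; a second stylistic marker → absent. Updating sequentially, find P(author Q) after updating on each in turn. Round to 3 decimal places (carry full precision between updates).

After a stylometric feature='present': P(author Q) = 0.8·0.5500 / (0.8·0.5500 + 0.25·0.4500) ≈ 0.7964
After a second stylistic marker='present': P(author Q) = 0.15·0.7964 / (0.15·0.7964 + 0.1·0.2036) ≈ 0.8544
After a second stylistic marker='absent': P(author Q) = 0.85·0.8544 / (0.85·0.8544 + 0.9·0.1456) ≈ 0.8471

0.847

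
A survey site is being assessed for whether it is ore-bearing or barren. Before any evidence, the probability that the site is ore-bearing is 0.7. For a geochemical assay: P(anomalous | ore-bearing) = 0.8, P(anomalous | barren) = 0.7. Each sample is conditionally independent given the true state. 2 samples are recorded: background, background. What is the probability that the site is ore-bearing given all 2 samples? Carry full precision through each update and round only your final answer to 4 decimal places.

0.5091

After 'background': P(ore) = 0.2·0.7000 / (0.2·0.7000 + 0.3·0.3000) ≈ 0.6087
After 'background': P(ore) = 0.2·0.6087 / (0.2·0.6087 + 0.3·0.3913) ≈ 0.5091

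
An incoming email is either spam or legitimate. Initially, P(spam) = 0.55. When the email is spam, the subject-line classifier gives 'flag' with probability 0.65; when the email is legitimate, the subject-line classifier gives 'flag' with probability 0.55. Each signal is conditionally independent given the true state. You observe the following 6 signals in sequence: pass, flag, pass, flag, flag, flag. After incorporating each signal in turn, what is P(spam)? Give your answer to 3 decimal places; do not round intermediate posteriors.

After 'pass': P(spam) = 0.35·0.5500 / (0.35·0.5500 + 0.45·0.4500) ≈ 0.4873
After 'flag': P(spam) = 0.65·0.4873 / (0.65·0.4873 + 0.55·0.5127) ≈ 0.5291
After 'pass': P(spam) = 0.35·0.5291 / (0.35·0.5291 + 0.45·0.4709) ≈ 0.4663
After 'flag': P(spam) = 0.65·0.4663 / (0.65·0.4663 + 0.55·0.5337) ≈ 0.5080
After 'flag': P(spam) = 0.65·0.5080 / (0.65·0.5080 + 0.55·0.4920) ≈ 0.5496
After 'flag': P(spam) = 0.65·0.5496 / (0.65·0.5496 + 0.55·0.4504) ≈ 0.5906

0.591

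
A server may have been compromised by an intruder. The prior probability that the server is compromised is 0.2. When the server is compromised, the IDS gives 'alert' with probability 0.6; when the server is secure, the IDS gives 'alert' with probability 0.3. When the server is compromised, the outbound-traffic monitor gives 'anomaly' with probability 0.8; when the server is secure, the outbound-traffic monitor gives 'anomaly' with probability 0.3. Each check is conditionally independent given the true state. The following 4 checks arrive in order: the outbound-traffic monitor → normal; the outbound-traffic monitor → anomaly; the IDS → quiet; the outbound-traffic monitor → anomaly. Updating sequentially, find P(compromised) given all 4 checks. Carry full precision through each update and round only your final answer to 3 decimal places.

0.225

Each posterior becomes the prior for the next update.
After the outbound-traffic monitor='normal': P(compromised) = 0.2·0.2000 / (0.2·0.2000 + 0.7·0.8000) ≈ 0.0667
After the outbound-traffic monitor='anomaly': P(compromised) = 0.8·0.0667 / (0.8·0.0667 + 0.3·0.9333) ≈ 0.1600
After the IDS='quiet': P(compromised) = 0.4·0.1600 / (0.4·0.1600 + 0.7·0.8400) ≈ 0.0982
After the outbound-traffic monitor='anomaly': P(compromised) = 0.8·0.0982 / (0.8·0.0982 + 0.3·0.9018) ≈ 0.2250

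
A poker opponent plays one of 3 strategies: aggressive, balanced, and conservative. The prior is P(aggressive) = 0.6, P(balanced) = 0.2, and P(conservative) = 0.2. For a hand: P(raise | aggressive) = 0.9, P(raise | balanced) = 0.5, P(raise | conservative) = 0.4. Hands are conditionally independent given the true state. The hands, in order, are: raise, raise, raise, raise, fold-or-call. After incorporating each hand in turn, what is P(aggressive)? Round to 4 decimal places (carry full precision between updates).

After 'raise': normaliser = 0.9·0.6000 + 0.5·0.2000 + 0.4·0.2000; P(aggressive) ≈ 0.7500, P(balanced) ≈ 0.1389, P(conservative) ≈ 0.1111
After 'raise': normaliser = 0.9·0.7500 + 0.5·0.1389 + 0.4·0.1111; P(aggressive) ≈ 0.8556, P(balanced) ≈ 0.0880, P(conservative) ≈ 0.0563
After 'raise': normaliser = 0.9·0.8556 + 0.5·0.0880 + 0.4·0.0563; P(aggressive) ≈ 0.9205, P(balanced) ≈ 0.0526, P(conservative) ≈ 0.0269
After 'raise': normaliser = 0.9·0.9205 + 0.5·0.0526 + 0.4·0.0269; P(aggressive) ≈ 0.9572, P(balanced) ≈ 0.0304, P(conservative) ≈ 0.0124
After 'fold-or-call': normaliser = 0.1·0.9572 + 0.5·0.0304 + 0.6·0.0124; P(aggressive) ≈ 0.8085, P(balanced) ≈ 0.1284, P(conservative) ≈ 0.0631

0.8085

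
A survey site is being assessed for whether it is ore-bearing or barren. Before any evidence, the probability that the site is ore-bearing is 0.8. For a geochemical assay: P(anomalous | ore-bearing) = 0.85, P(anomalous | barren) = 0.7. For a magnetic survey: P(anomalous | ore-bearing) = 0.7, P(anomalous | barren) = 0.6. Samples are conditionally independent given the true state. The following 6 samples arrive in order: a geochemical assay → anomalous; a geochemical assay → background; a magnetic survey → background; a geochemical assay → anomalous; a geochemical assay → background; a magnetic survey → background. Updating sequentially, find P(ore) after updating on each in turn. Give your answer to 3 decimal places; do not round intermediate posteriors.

After a geochemical assay='anomalous': P(ore) = 0.85·0.8000 / (0.85·0.8000 + 0.7·0.2000) ≈ 0.8293
After a geochemical assay='background': P(ore) = 0.15·0.8293 / (0.15·0.8293 + 0.3·0.1707) ≈ 0.7083
After a magnetic survey='background': P(ore) = 0.3·0.7083 / (0.3·0.7083 + 0.4·0.2917) ≈ 0.6456
After a geochemical assay='anomalous': P(ore) = 0.85·0.6456 / (0.85·0.6456 + 0.7·0.3544) ≈ 0.6886
After a geochemical assay='background': P(ore) = 0.15·0.6886 / (0.15·0.6886 + 0.3·0.3114) ≈ 0.5251
After a magnetic survey='background': P(ore) = 0.3·0.5251 / (0.3·0.5251 + 0.4·0.4749) ≈ 0.4534

0.453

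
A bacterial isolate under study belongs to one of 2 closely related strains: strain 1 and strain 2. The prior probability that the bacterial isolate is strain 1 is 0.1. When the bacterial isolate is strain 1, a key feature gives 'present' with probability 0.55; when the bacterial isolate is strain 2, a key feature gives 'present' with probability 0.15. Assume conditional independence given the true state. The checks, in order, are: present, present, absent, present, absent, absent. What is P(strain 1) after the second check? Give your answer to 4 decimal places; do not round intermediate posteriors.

After 'present': P(strain 1) = 0.55·0.1000 / (0.55·0.1000 + 0.15·0.9000) ≈ 0.2895
After 'present': P(strain 1) = 0.55·0.2895 / (0.55·0.2895 + 0.15·0.7105) ≈ 0.5990

0.5990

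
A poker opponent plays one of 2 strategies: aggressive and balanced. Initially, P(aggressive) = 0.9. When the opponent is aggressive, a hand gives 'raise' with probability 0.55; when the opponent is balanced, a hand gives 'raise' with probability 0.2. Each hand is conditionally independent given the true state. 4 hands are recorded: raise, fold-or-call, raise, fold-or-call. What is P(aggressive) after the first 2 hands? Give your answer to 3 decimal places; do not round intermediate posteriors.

0.933

After 'raise': P(aggressive) = 0.55·0.9000 / (0.55·0.9000 + 0.2·0.1000) ≈ 0.9612
After 'fold-or-call': P(aggressive) = 0.45·0.9612 / (0.45·0.9612 + 0.8·0.0388) ≈ 0.9330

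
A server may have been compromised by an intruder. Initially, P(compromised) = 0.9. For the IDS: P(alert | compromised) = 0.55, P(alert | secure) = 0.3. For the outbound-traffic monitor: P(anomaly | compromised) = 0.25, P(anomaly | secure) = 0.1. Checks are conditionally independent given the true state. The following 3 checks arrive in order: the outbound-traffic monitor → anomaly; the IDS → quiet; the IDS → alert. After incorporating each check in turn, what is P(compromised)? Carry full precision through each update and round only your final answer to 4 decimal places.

0.9637

After the outbound-traffic monitor='anomaly': P(compromised) = 0.25·0.9000 / (0.25·0.9000 + 0.1·0.1000) ≈ 0.9574
After the IDS='quiet': P(compromised) = 0.45·0.9574 / (0.45·0.9574 + 0.7·0.0426) ≈ 0.9353
After the IDS='alert': P(compromised) = 0.55·0.9353 / (0.55·0.9353 + 0.3·0.0647) ≈ 0.9637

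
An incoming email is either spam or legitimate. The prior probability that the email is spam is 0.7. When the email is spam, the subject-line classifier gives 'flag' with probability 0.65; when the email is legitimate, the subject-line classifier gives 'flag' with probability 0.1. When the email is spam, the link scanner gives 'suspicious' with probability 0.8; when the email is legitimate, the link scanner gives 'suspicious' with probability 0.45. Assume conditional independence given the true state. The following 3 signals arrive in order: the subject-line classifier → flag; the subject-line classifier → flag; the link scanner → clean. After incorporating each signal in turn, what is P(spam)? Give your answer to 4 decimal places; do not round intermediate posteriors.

After the subject-line classifier='flag': P(spam) = 0.65·0.7000 / (0.65·0.7000 + 0.1·0.3000) ≈ 0.9381
After the subject-line classifier='flag': P(spam) = 0.65·0.9381 / (0.65·0.9381 + 0.1·0.0619) ≈ 0.9900
After the link scanner='clean': P(spam) = 0.2·0.9900 / (0.2·0.9900 + 0.55·0.0100) ≈ 0.9729

0.9729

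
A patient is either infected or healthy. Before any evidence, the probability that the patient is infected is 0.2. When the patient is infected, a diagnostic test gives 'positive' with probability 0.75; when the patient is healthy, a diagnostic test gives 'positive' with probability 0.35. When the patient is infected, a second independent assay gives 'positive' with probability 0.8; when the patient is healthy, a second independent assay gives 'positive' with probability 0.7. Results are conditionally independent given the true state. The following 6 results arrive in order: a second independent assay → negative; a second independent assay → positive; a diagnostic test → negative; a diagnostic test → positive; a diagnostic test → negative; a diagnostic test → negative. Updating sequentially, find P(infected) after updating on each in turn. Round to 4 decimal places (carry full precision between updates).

0.0227

After a second independent assay='negative': P(infected) = 0.2·0.2000 / (0.2·0.2000 + 0.3·0.8000) ≈ 0.1429
After a second independent assay='positive': P(infected) = 0.8·0.1429 / (0.8·0.1429 + 0.7·0.8571) ≈ 0.1600
After a diagnostic test='negative': P(infected) = 0.25·0.1600 / (0.25·0.1600 + 0.65·0.8400) ≈ 0.0683
After a diagnostic test='positive': P(infected) = 0.75·0.0683 / (0.75·0.0683 + 0.35·0.9317) ≈ 0.1357
After a diagnostic test='negative': P(infected) = 0.25·0.1357 / (0.25·0.1357 + 0.65·0.8643) ≈ 0.0569
After a diagnostic test='negative': P(infected) = 0.25·0.0569 / (0.25·0.0569 + 0.65·0.9431) ≈ 0.0227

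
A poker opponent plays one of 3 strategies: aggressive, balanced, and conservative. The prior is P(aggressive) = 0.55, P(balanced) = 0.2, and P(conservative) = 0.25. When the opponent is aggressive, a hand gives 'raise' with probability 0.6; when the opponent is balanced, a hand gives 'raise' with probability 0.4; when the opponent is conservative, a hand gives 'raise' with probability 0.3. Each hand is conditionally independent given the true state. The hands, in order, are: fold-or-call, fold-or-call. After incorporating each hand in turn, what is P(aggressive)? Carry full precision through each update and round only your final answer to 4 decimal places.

0.3115

After 'fold-or-call': normaliser = 0.4·0.5500 + 0.6·0.2000 + 0.7·0.2500; P(aggressive) ≈ 0.4272, P(balanced) ≈ 0.2330, P(conservative) ≈ 0.3398
After 'fold-or-call': normaliser = 0.4·0.4272 + 0.6·0.2330 + 0.7·0.3398; P(aggressive) ≈ 0.3115, P(balanced) ≈ 0.2549, P(conservative) ≈ 0.4336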